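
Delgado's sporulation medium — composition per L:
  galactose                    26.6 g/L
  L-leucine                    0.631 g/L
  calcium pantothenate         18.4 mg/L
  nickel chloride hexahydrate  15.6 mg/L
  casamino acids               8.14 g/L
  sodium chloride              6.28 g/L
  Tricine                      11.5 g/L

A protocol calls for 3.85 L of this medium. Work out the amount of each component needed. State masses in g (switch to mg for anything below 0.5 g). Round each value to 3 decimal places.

galactose 102.410 g; L-leucine 2.429 g; calcium pantothenate 70.840 mg; nickel chloride hexahydrate 60.060 mg; casamino acids 31.339 g; sodium chloride 24.178 g; Tricine 44.275 g

Working volume: 3.85 L.
galactose: 26.6 g/L × 3.85 L = 102.410 g
L-leucine: 0.631 g/L × 3.85 L = 2.429 g
calcium pantothenate: 18.4 mg/L × 3.85 L = 70.840 mg
nickel chloride hexahydrate: 15.6 mg/L × 3.85 L = 60.060 mg
casamino acids: 8.14 g/L × 3.85 L = 31.339 g
sodium chloride: 6.28 g/L × 3.85 L = 24.178 g
Tricine: 11.5 g/L × 3.85 L = 44.275 g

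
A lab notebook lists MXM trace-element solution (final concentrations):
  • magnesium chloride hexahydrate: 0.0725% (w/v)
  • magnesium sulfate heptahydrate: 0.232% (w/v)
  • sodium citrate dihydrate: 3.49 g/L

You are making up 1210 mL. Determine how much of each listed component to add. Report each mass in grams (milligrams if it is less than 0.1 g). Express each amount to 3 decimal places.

Scale factor relative to 1 L: 1.21.
magnesium chloride hexahydrate: 0.0725% w/v = 0.725 g/L → 0.725 × 1.21 L = 0.877 g
magnesium sulfate heptahydrate: 0.232% w/v = 2.32 g/L → 2.32 × 1.21 L = 2.807 g
sodium citrate dihydrate: 3.49 g/L × 1.21 L = 4.223 g

magnesium chloride hexahydrate 0.877 g; magnesium sulfate heptahydrate 2.807 g; sodium citrate dihydrate 4.223 g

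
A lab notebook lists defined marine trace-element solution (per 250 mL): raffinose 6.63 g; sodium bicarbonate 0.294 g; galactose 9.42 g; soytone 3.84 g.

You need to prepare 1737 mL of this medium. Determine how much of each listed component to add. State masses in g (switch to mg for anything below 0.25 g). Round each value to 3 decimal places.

raffinose 46.065 g; sodium bicarbonate 2.043 g; galactose 65.450 g; soytone 26.680 g

Scale factor = 1737 mL / 250 mL = 6.948.
raffinose: 6.63 g × (1737 mL / 250 mL) = 46.065 g
sodium bicarbonate: 0.294 g × (1737 mL / 250 mL) = 2.043 g
galactose: 9.42 g × (1737 mL / 250 mL) = 65.450 g
soytone: 3.84 g × (1737 mL / 250 mL) = 26.680 g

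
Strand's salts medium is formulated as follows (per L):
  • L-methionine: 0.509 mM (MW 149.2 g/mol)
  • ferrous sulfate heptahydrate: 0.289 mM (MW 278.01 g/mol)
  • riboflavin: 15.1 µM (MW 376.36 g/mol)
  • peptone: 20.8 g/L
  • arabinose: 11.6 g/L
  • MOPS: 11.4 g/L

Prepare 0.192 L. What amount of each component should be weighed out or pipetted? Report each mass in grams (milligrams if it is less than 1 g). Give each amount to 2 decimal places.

L-methionine 14.58 mg; ferrous sulfate heptahydrate 15.43 mg; riboflavin 1.09 mg; peptone 3.99 g; arabinose 2.23 g; MOPS 2.19 g

Scale factor relative to 1 L: 0.192.
L-methionine: 0.509 mmol/L × 149.2 mg/mmol × 0.192 L = 14.58 mg
ferrous sulfate heptahydrate: 0.289 mmol/L × 278.01 mg/mmol × 0.192 L = 15.43 mg
riboflavin: 15.1 µmol/L × 376.36 g/mol × 0.192 L ÷ 1000 = 1.09 mg
peptone: 20.8 g/L × 0.192 L = 3.99 g
arabinose: 11.6 g/L × 0.192 L = 2.23 g
MOPS: 11.4 g/L × 0.192 L = 2.19 g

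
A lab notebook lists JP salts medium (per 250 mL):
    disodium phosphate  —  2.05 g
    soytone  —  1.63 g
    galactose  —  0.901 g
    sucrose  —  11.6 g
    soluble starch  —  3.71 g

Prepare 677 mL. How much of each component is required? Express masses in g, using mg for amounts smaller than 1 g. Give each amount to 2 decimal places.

Scale factor = 677 mL / 250 mL = 2.708.
disodium phosphate: 2.05 g × (677 mL / 250 mL) = 5.55 g
soytone: 1.63 g × (677 mL / 250 mL) = 4.41 g
galactose: 0.901 g × (677 mL / 250 mL) = 2.44 g
sucrose: 11.6 g × (677 mL / 250 mL) = 31.41 g
soluble starch: 3.71 g × (677 mL / 250 mL) = 10.05 g

disodium phosphate 5.55 g; soytone 4.41 g; galactose 2.44 g; sucrose 31.41 g; soluble starch 10.05 g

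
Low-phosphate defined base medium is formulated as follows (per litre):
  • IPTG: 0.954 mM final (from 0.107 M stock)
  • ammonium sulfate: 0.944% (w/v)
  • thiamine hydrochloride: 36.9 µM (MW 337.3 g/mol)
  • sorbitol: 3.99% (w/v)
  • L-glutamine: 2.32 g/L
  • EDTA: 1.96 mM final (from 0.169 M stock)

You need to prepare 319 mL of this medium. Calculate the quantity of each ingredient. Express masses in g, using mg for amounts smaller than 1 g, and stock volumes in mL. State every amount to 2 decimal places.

Target volume = 319 mL = 0.319 L.
IPTG: C1V1 = C2V2 → 0.954 mM × 319 mL ÷ 107 mM = 2.84 mL
ammonium sulfate: 0.944 g per 100 mL × 319 mL ÷ 100 = 3.01 g
thiamine hydrochloride: 36.9 µmol/L × 337.3 g/mol × 0.319 L ÷ 1000 = 3.97 mg
sorbitol: 3.99% w/v = 39.9 g/L → 39.9 × 0.319 L = 12.73 g
L-glutamine: 2.32 g/L × 0.319 L = 0.74008 g = 740.08 mg
EDTA: dilute stock: 1.96 mM × 319 mL ÷ 169 mM = 3.70 mL

IPTG 2.84 mL; ammonium sulfate 3.01 g; thiamine hydrochloride 3.97 mg; sorbitol 12.73 g; L-glutamine 740.08 mg; EDTA 3.70 mL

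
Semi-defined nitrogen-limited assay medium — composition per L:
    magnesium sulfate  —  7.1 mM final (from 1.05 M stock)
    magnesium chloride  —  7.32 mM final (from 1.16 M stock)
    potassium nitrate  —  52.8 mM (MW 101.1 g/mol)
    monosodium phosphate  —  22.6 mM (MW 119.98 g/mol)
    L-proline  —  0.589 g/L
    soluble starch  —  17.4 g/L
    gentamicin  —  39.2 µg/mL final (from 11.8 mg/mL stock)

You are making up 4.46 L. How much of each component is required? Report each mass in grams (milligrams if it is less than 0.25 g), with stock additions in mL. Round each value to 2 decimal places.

Working volume: 4.46 L.
magnesium sulfate: dilute stock: 7.1 mM × 4460 mL ÷ 1050 mM = 30.16 mL
magnesium chloride: C1V1 = C2V2 → 7.32 mM × 4460 mL ÷ 1160 mM = 28.14 mL
potassium nitrate: 52.8 mmol/L × 101.1 g/mol × 4.46 L ÷ 1000 = 23.81 g
monosodium phosphate: 22.6 mmol/L × 119.98 g/mol × 4.46 L ÷ 1000 = 12.09 g
L-proline: 0.589 g/L × 4.46 L = 2.63 g
soluble starch: 17.4 g/L × 4.46 L = 77.60 g
gentamicin: dilute stock: 39.2 µg/mL × 4460 mL ÷ 11800 µg/mL = 14.82 mL

magnesium sulfate 30.16 mL; magnesium chloride 28.14 mL; potassium nitrate 23.81 g; monosodium phosphate 12.09 g; L-proline 2.63 g; soluble starch 77.60 g; gentamicin 14.82 mL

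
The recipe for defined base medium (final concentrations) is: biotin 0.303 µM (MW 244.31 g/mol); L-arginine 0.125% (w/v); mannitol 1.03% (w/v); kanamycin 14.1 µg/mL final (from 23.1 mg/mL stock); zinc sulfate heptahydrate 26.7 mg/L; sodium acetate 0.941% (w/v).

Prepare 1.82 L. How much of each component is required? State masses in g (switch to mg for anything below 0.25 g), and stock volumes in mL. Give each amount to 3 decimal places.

biotin 0.135 mg; L-arginine 2.275 g; mannitol 18.746 g; kanamycin 1.111 mL; zinc sulfate heptahydrate 48.594 mg; sodium acetate 17.126 g

Working volume: 1.82 L.
biotin: 0.303 µmol/L × 244.31 g/mol × 1.82 L ÷ 1000 = 0.135 mg
L-arginine: 0.125 g per 100 mL × 1820 mL ÷ 100 = 2.275 g
mannitol: 1.03 g per 100 mL × 1820 mL ÷ 100 = 18.746 g
kanamycin: C1V1 = C2V2 → 14.1 µg/mL × 1820 mL ÷ 23100 µg/mL = 1.111 mL
zinc sulfate heptahydrate: 26.7 mg/L × 1.82 L = 48.594 mg
sodium acetate: 0.941 g per 100 mL × 1820 mL ÷ 100 = 17.126 g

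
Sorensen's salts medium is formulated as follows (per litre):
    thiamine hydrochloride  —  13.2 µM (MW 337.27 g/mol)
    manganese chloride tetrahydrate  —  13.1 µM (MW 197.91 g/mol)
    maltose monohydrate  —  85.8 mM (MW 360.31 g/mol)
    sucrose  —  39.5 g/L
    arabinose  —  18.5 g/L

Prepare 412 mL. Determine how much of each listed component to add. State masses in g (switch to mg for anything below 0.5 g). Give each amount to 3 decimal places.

Target volume = 412 mL = 0.412 L.
thiamine hydrochloride: 13.2 µmol/L × 337.27 g/mol × 0.412 L ÷ 1000 = 1.834 mg
manganese chloride tetrahydrate: 13.1 µmol/L × 197.91 g/mol × 0.412 L ÷ 1000 = 1.068 mg
maltose monohydrate: 85.8 mmol/L × 360.31 g/mol × 0.412 L ÷ 1000 = 12.737 g
sucrose: 39.5 g/L × 0.412 L = 16.274 g
arabinose: 18.5 g/L × 0.412 L = 7.622 g

thiamine hydrochloride 1.834 mg; manganese chloride tetrahydrate 1.068 mg; maltose monohydrate 12.737 g; sucrose 16.274 g; arabinose 7.622 g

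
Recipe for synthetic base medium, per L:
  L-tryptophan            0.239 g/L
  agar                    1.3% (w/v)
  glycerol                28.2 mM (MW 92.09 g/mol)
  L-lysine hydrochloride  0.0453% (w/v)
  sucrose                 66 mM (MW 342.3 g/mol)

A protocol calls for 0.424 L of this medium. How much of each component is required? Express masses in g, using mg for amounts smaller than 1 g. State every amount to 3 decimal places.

Working volume: 0.424 L.
L-tryptophan: 0.239 g/L × 0.424 L = 0.101336 g = 101.336 mg
agar: 1.3% w/v = 13 g/L → 13 × 0.424 L = 5.512 g
glycerol: 28.2 mmol/L × 92.09 g/mol × 0.424 L ÷ 1000 = 1.101 g
L-lysine hydrochloride: 0.0453% w/v = 0.453 g/L → 0.453 × 0.424 L = 0.192072 g = 192.072 mg
sucrose: 66 mmol/L × 342.3 g/mol × 0.424 L ÷ 1000 = 9.579 g

L-tryptophan 101.336 mg; agar 5.512 g; glycerol 1.101 g; L-lysine hydrochloride 192.072 mg; sucrose 9.579 g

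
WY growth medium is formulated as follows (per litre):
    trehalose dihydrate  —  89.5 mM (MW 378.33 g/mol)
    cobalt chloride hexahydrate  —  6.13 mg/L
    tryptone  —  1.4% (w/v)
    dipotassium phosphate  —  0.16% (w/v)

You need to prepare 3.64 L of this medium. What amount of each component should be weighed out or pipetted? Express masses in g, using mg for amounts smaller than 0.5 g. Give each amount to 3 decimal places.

Scale factor relative to 1 L: 3.64.
trehalose dihydrate: 89.5 mmol/L × 378.33 g/mol × 3.64 L ÷ 1000 = 123.252 g
cobalt chloride hexahydrate: 6.13 mg/L × 3.64 L = 22.313 mg
tryptone: 1.4 g per 100 mL × 3640 mL ÷ 100 = 50.960 g
dipotassium phosphate: 0.16% w/v = 1.6 g/L → 1.6 × 3.64 L = 5.824 g

trehalose dihydrate 123.252 g; cobalt chloride hexahydrate 22.313 mg; tryptone 50.960 g; dipotassium phosphate 5.824 g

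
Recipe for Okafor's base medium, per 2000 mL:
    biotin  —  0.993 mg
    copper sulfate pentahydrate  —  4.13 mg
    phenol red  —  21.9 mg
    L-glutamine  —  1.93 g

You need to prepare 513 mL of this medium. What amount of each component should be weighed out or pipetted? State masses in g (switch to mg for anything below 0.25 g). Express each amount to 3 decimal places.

Ratio of target to recipe volume: 513 / 2000 = 0.2565.
biotin: 0.993 mg × (513 mL / 2000 mL) = 0.255 mg
copper sulfate pentahydrate: 4.13 mg × (513 mL / 2000 mL) = 1.059 mg
phenol red: 21.9 mg × (513 mL / 2000 mL) = 5.617 mg
L-glutamine: 1.93 g × (513 mL / 2000 mL) = 0.495 g

biotin 0.255 mg; copper sulfate pentahydrate 1.059 mg; phenol red 5.617 mg; L-glutamine 0.495 g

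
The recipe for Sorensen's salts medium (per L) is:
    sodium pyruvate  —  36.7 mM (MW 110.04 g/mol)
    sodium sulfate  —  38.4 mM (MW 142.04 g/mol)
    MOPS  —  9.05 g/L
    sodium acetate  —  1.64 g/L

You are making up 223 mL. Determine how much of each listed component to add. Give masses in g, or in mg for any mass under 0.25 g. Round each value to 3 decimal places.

sodium pyruvate 0.901 g; sodium sulfate 1.216 g; MOPS 2.018 g; sodium acetate 0.366 g

Target volume = 223 mL = 0.223 L.
sodium pyruvate: 36.7 mmol/L × 110.04 g/mol × 0.223 L ÷ 1000 = 0.901 g
sodium sulfate: 38.4 mmol/L × 142.04 g/mol × 0.223 L ÷ 1000 = 1.216 g
MOPS: 9.05 g/L × 0.223 L = 2.018 g
sodium acetate: 1.64 g/L × 0.223 L = 0.366 g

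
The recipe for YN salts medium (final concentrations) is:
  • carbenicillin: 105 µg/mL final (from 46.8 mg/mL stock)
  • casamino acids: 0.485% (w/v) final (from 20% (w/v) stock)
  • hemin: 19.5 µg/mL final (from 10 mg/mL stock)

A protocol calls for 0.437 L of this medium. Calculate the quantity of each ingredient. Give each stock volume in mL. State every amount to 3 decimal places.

Working volume: 0.437 L.
carbenicillin: C1V1 = C2V2 → 105 µg/mL × 437 mL ÷ 46800 µg/mL = 0.980 mL
casamino acids: dilute stock: 0.485% ÷ 20% × 437 mL = 10.597 mL
hemin: V = C2·V2/C1 = 19.5 µg/mL × 437 mL ÷ 10000 µg/mL = 0.852 mL

carbenicillin 0.980 mL; casamino acids 10.597 mL; hemin 0.852 mL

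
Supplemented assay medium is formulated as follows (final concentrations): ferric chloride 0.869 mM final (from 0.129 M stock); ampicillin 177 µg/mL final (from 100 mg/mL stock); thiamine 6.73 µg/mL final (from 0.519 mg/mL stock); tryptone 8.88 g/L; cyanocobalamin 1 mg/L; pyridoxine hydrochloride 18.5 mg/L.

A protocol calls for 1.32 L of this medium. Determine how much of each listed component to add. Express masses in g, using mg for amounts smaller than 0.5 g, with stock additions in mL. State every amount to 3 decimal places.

ferric chloride 8.892 mL; ampicillin 2.336 mL; thiamine 17.117 mL; tryptone 11.722 g; cyanocobalamin 1.320 mg; pyridoxine hydrochloride 24.420 mg

Working volume: 1.32 L.
ferric chloride: C1V1 = C2V2 → 0.869 mM × 1320 mL ÷ 129 mM = 8.892 mL
ampicillin: V = C2·V2/C1 = 177 µg/mL × 1320 mL ÷ 100000 µg/mL = 2.336 mL
thiamine: V = C2·V2/C1 = 6.73 µg/mL × 1320 mL ÷ 519 µg/mL = 17.117 mL
tryptone: 8.88 g/L × 1.32 L = 11.722 g
cyanocobalamin: 1 mg/L × 1.32 L = 1.320 mg
pyridoxine hydrochloride: 18.5 mg/L × 1.32 L = 24.420 mg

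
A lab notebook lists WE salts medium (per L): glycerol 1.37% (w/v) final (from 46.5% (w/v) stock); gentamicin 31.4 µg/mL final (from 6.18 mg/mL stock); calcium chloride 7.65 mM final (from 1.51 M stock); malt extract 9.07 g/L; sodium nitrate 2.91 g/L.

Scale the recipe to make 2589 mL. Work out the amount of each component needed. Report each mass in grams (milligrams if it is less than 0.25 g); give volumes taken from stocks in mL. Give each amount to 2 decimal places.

Working volume: 2589 mL = 2.589 L.
glycerol: dilute stock: 1.37% ÷ 46.5% × 2589 mL = 76.28 mL
gentamicin: C1V1 = C2V2 → 31.4 µg/mL × 2589 mL ÷ 6180 µg/mL = 13.15 mL
calcium chloride: dilute stock: 7.65 mM × 2589 mL ÷ 1510 mM = 13.12 mL
malt extract: 9.07 g/L × 2.589 L = 23.48 g
sodium nitrate: 2.91 g/L × 2.589 L = 7.53 g

glycerol 76.28 mL; gentamicin 13.15 mL; calcium chloride 13.12 mL; malt extract 23.48 g; sodium nitrate 7.53 g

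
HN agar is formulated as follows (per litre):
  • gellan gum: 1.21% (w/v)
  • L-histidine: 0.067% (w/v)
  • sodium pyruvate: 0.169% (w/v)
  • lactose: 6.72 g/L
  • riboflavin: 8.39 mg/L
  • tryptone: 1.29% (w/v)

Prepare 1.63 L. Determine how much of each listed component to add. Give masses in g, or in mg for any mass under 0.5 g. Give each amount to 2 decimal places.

Scale factor relative to 1 L: 1.63.
gellan gum: 1.21 g per 100 mL × 1630 mL ÷ 100 = 19.72 g
L-histidine: 0.067% w/v = 0.67 g/L → 0.67 × 1.63 L = 1.09 g
sodium pyruvate: 0.169 g per 100 mL × 1630 mL ÷ 100 = 2.75 g
lactose: 6.72 g/L × 1.63 L = 10.95 g
riboflavin: 8.39 mg/L × 1.63 L = 13.68 mg
tryptone: 1.29 g per 100 mL × 1630 mL ÷ 100 = 21.03 g

gellan gum 19.72 g; L-histidine 1.09 g; sodium pyruvate 2.75 g; lactose 10.95 g; riboflavin 13.68 mg; tryptone 21.03 g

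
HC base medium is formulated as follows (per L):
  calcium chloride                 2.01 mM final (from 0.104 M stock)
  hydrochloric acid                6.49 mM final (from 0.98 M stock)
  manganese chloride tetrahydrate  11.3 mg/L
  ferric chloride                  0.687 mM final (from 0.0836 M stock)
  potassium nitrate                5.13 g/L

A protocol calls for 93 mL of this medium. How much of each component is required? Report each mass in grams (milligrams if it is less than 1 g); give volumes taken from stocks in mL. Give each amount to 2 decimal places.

Target volume = 93 mL = 0.093 L.
calcium chloride: C1V1 = C2V2 → 2.01 mM × 93 mL ÷ 104 mM = 1.80 mL
hydrochloric acid: V = C2·V2/C1 = 6.49 mM × 93 mL ÷ 980 mM = 0.62 mL
manganese chloride tetrahydrate: 11.3 mg/L × 0.093 L = 1.05 mg
ferric chloride: C1V1 = C2V2 → 0.687 mM × 93 mL ÷ 83.6 mM = 0.76 mL
potassium nitrate: 5.13 g/L × 0.093 L = 0.47709 g = 477.09 mg

calcium chloride 1.80 mL; hydrochloric acid 0.62 mL; manganese chloride tetrahydrate 1.05 mg; ferric chloride 0.76 mL; potassium nitrate 477.09 mg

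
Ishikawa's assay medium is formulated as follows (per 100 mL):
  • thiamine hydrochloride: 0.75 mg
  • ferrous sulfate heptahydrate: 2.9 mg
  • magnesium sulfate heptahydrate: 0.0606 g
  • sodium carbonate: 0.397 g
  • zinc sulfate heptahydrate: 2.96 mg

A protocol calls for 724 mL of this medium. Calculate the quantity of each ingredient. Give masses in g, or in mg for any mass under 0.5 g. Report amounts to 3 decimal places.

thiamine hydrochloride 5.430 mg; ferrous sulfate heptahydrate 20.996 mg; magnesium sulfate heptahydrate 438.744 mg; sodium carbonate 2.874 g; zinc sulfate heptahydrate 21.430 mg

Ratio of target to recipe volume: 724 / 100 = 7.24.
thiamine hydrochloride: 0.75 mg × (724 mL / 100 mL) = 5.430 mg
ferrous sulfate heptahydrate: 2.9 mg × (724 mL / 100 mL) = 20.996 mg
magnesium sulfate heptahydrate: 0.0606 g × (724 mL / 100 mL) = 0.438744 g = 438.744 mg
sodium carbonate: 0.397 g × (724 mL / 100 mL) = 2.874 g
zinc sulfate heptahydrate: 2.96 mg × (724 mL / 100 mL) = 21.430 mg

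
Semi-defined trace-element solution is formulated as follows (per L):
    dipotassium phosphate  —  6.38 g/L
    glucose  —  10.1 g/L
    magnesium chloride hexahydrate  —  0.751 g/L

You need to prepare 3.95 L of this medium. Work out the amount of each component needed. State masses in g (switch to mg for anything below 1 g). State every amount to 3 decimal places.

dipotassium phosphate 25.201 g; glucose 39.895 g; magnesium chloride hexahydrate 2.966 g

Scale factor relative to 1 L: 3.95.
dipotassium phosphate: 6.38 g/L × 3.95 L = 25.201 g
glucose: 10.1 g/L × 3.95 L = 39.895 g
magnesium chloride hexahydrate: 0.751 g/L × 3.95 L = 2.966 g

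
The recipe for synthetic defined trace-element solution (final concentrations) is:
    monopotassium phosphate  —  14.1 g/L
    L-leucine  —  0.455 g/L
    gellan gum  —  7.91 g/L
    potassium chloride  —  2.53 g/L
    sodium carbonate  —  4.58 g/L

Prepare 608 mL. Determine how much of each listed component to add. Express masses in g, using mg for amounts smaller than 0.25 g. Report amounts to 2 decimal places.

Working volume: 608 mL = 0.608 L.
monopotassium phosphate: 14.1 g/L × 0.608 L = 8.57 g
L-leucine: 0.455 g/L × 0.608 L = 0.28 g
gellan gum: 7.91 g/L × 0.608 L = 4.81 g
potassium chloride: 2.53 g/L × 0.608 L = 1.54 g
sodium carbonate: 4.58 g/L × 0.608 L = 2.78 g

monopotassium phosphate 8.57 g; L-leucine 0.28 g; gellan gum 4.81 g; potassium chloride 1.54 g; sodium carbonate 2.78 g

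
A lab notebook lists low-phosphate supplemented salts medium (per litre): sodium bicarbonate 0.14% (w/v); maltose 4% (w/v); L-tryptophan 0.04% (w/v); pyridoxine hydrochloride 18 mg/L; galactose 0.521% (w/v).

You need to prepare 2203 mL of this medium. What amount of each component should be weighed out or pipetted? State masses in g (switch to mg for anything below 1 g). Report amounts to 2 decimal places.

Scale factor relative to 1 L: 2.203.
sodium bicarbonate: 0.14 g per 100 mL × 2203 mL ÷ 100 = 3.08 g
maltose: 4 g per 100 mL × 2203 mL ÷ 100 = 88.12 g
L-tryptophan: 0.04% w/v = 0.4 g/L → 0.4 × 2.203 L = 0.8812 g = 881.20 mg
pyridoxine hydrochloride: 18 mg/L × 2.203 L = 39.65 mg
galactose: 0.521 g per 100 mL × 2203 mL ÷ 100 = 11.48 g

sodium bicarbonate 3.08 g; maltose 88.12 g; L-tryptophan 881.20 mg; pyridoxine hydrochloride 39.65 mg; galactose 11.48 g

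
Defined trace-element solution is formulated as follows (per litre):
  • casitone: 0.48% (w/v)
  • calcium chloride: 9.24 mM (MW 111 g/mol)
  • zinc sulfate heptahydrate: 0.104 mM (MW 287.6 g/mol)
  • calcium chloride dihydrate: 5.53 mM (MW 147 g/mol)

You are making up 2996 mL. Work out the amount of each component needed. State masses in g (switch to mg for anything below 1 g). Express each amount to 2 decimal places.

Working volume: 2996 mL = 2.996 L.
casitone: 0.48 g per 100 mL × 2996 mL ÷ 100 = 14.38 g
calcium chloride: 9.24 mmol/L × 111 g/mol × 2.996 L ÷ 1000 = 3.07 g
zinc sulfate heptahydrate: 0.104 mmol/L × 287.6 mg/mmol × 2.996 L = 89.61 mg
calcium chloride dihydrate: 5.53 mmol/L × 147 g/mol × 2.996 L ÷ 1000 = 2.44 g

casitone 14.38 g; calcium chloride 3.07 g; zinc sulfate heptahydrate 89.61 mg; calcium chloride dihydrate 2.44 g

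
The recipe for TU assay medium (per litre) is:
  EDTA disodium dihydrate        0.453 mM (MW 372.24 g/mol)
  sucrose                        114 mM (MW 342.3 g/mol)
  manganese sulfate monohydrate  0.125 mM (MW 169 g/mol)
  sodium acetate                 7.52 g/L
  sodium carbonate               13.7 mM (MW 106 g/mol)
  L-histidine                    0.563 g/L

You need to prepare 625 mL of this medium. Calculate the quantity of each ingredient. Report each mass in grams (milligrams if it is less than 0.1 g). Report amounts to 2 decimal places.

EDTA disodium dihydrate 0.11 g; sucrose 24.39 g; manganese sulfate monohydrate 13.20 mg; sodium acetate 4.70 g; sodium carbonate 0.91 g; L-histidine 0.35 g

Working volume: 625 mL = 0.625 L.
EDTA disodium dihydrate: 0.453 mmol/L × 372.24 g/mol × 0.625 L ÷ 1000 = 0.11 g
sucrose: 114 mmol/L × 342.3 g/mol × 0.625 L ÷ 1000 = 24.39 g
manganese sulfate monohydrate: 0.125 mmol/L × 169 mg/mmol × 0.625 L = 13.20 mg
sodium acetate: 7.52 g/L × 0.625 L = 4.70 g
sodium carbonate: 13.7 mmol/L × 106 g/mol × 0.625 L ÷ 1000 = 0.91 g
L-histidine: 0.563 g/L × 0.625 L = 0.35 g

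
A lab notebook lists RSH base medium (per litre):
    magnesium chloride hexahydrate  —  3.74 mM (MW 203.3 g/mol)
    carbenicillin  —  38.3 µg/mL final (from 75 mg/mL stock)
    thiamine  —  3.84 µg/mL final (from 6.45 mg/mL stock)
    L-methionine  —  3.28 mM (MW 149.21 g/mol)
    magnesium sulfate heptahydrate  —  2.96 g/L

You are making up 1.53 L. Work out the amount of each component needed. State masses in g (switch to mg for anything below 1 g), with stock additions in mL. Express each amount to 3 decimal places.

magnesium chloride hexahydrate 1.163 g; carbenicillin 0.781 mL; thiamine 0.911 mL; L-methionine 748.795 mg; magnesium sulfate heptahydrate 4.529 g

Scale factor relative to 1 L: 1.53.
magnesium chloride hexahydrate: 3.74 mmol/L × 203.3 g/mol × 1.53 L ÷ 1000 = 1.163 g
carbenicillin: dilute stock: 38.3 µg/mL × 1530 mL ÷ 75000 µg/mL = 0.781 mL
thiamine: dilute stock: 3.84 µg/mL × 1530 mL ÷ 6450 µg/mL = 0.911 mL
L-methionine: 3.28 mmol/L × 149.21 mg/mmol × 1.53 L = 748.795 mg
magnesium sulfate heptahydrate: 2.96 g/L × 1.53 L = 4.529 g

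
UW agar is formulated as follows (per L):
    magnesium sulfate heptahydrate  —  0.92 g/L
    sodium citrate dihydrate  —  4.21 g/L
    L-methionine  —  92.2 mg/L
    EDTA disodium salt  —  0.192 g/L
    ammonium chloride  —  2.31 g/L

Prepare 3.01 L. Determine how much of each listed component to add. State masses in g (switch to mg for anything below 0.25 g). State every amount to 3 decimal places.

Working volume: 3.01 L.
magnesium sulfate heptahydrate: 0.92 g/L × 3.01 L = 2.769 g
sodium citrate dihydrate: 4.21 g/L × 3.01 L = 12.672 g
L-methionine: 92.2 mg/L × 3.01 L = 277.522 mg = 0.278 g
EDTA disodium salt: 0.192 g/L × 3.01 L = 0.578 g
ammonium chloride: 2.31 g/L × 3.01 L = 6.953 g

magnesium sulfate heptahydrate 2.769 g; sodium citrate dihydrate 12.672 g; L-methionine 0.278 g; EDTA disodium salt 0.578 g; ammonium chloride 6.953 g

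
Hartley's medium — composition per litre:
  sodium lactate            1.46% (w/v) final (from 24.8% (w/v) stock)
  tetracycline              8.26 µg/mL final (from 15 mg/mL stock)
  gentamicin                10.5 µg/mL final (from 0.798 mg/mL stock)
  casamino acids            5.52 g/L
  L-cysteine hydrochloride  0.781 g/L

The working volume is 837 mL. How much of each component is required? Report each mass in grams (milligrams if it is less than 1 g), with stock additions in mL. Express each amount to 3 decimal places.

sodium lactate 49.275 mL; tetracycline 0.461 mL; gentamicin 11.013 mL; casamino acids 4.620 g; L-cysteine hydrochloride 653.697 mg

Working volume: 837 mL = 0.837 L.
sodium lactate: V = C2·V2/C1 = 1.46% ÷ 24.8% × 837 mL = 49.275 mL
tetracycline: V = C2·V2/C1 = 8.26 µg/mL × 837 mL ÷ 15000 µg/mL = 0.461 mL
gentamicin: dilute stock: 10.5 µg/mL × 837 mL ÷ 798 µg/mL = 11.013 mL
casamino acids: 5.52 g/L × 0.837 L = 4.620 g
L-cysteine hydrochloride: 0.781 g/L × 0.837 L = 0.653697 g = 653.697 mg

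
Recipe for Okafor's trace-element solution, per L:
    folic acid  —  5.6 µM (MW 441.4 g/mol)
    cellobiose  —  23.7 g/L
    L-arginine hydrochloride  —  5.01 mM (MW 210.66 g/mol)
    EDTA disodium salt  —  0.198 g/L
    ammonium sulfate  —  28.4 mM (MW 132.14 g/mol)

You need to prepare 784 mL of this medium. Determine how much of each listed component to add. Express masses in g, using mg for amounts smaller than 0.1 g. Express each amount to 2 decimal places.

folic acid 1.94 mg; cellobiose 18.58 g; L-arginine hydrochloride 0.83 g; EDTA disodium salt 0.16 g; ammonium sulfate 2.94 g

Scale factor relative to 1 L: 0.784.
folic acid: 5.6 µmol/L × 441.4 g/mol × 0.784 L ÷ 1000 = 1.94 mg
cellobiose: 23.7 g/L × 0.784 L = 18.58 g
L-arginine hydrochloride: 5.01 mmol/L × 210.66 g/mol × 0.784 L ÷ 1000 = 0.83 g
EDTA disodium salt: 0.198 g/L × 0.784 L = 0.16 g
ammonium sulfate: 28.4 mmol/L × 132.14 g/mol × 0.784 L ÷ 1000 = 2.94 g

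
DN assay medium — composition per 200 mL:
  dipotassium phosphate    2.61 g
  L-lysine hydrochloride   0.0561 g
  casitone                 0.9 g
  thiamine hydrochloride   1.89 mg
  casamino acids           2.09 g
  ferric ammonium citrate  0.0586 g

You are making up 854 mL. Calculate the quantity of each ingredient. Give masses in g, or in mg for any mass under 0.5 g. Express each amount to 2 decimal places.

dipotassium phosphate 11.14 g; L-lysine hydrochloride 239.55 mg; casitone 3.84 g; thiamine hydrochloride 8.07 mg; casamino acids 8.92 g; ferric ammonium citrate 250.22 mg

Ratio of target to recipe volume: 854 / 200 = 4.27.
dipotassium phosphate: 2.61 g × (854 mL / 200 mL) = 11.14 g
L-lysine hydrochloride: 0.0561 g × (854 mL / 200 mL) = 0.239547 g = 239.55 mg
casitone: 0.9 g × (854 mL / 200 mL) = 3.84 g
thiamine hydrochloride: 1.89 mg × (854 mL / 200 mL) = 8.07 mg
casamino acids: 2.09 g × (854 mL / 200 mL) = 8.92 g
ferric ammonium citrate: 0.0586 g × (854 mL / 200 mL) = 0.250222 g = 250.22 mg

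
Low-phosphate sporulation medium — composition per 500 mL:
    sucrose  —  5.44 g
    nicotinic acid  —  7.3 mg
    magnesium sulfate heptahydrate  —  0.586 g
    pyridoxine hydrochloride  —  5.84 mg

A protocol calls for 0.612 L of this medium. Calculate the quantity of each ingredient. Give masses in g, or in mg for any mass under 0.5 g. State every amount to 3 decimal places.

Scale factor = 612 mL / 500 mL = 1.224.
sucrose: 5.44 g × (612 mL / 500 mL) = 6.659 g
nicotinic acid: 7.3 mg × (612 mL / 500 mL) = 8.935 mg
magnesium sulfate heptahydrate: 0.586 g × (612 mL / 500 mL) = 0.717 g
pyridoxine hydrochloride: 5.84 mg × (612 mL / 500 mL) = 7.148 mg

sucrose 6.659 g; nicotinic acid 8.935 mg; magnesium sulfate heptahydrate 0.717 g; pyridoxine hydrochloride 7.148 mg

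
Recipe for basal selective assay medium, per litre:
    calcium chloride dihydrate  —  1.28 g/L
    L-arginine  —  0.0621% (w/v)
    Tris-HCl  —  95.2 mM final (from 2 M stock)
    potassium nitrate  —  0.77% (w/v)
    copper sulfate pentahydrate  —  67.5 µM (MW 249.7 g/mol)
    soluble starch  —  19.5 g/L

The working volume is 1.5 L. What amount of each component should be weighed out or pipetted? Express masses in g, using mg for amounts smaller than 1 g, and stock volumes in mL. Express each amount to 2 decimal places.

calcium chloride dihydrate 1.92 g; L-arginine 931.50 mg; Tris-HCl 71.40 mL; potassium nitrate 11.55 g; copper sulfate pentahydrate 25.28 mg; soluble starch 29.25 g

Scale factor relative to 1 L: 1.5.
calcium chloride dihydrate: 1.28 g/L × 1.5 L = 1.92 g
L-arginine: 0.0621% w/v = 0.621 g/L → 0.621 × 1.5 L = 0.9315 g = 931.50 mg
Tris-HCl: C1V1 = C2V2 → 95.2 mM × 1500 mL ÷ 2000 mM = 71.40 mL
potassium nitrate: 0.77 g per 100 mL × 1500 mL ÷ 100 = 11.55 g
copper sulfate pentahydrate: 67.5 µmol/L × 249.7 g/mol × 1.5 L ÷ 1000 = 25.28 mg
soluble starch: 19.5 g/L × 1.5 L = 29.25 g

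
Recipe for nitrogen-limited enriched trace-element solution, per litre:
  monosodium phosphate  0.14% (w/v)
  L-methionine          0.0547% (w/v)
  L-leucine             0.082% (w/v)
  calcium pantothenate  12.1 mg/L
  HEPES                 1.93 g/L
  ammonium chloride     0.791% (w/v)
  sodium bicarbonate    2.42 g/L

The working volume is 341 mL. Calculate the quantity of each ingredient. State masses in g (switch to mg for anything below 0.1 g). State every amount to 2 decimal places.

monosodium phosphate 0.48 g; L-methionine 0.19 g; L-leucine 0.28 g; calcium pantothenate 4.13 mg; HEPES 0.66 g; ammonium chloride 2.70 g; sodium bicarbonate 0.83 g

Working volume: 341 mL = 0.341 L.
monosodium phosphate: 0.14 g per 100 mL × 341 mL ÷ 100 = 0.48 g
L-methionine: 0.0547 g per 100 mL × 341 mL ÷ 100 = 0.19 g
L-leucine: 0.082% w/v = 0.82 g/L → 0.82 × 0.341 L = 0.28 g
calcium pantothenate: 12.1 mg/L × 0.341 L = 4.13 mg
HEPES: 1.93 g/L × 0.341 L = 0.66 g
ammonium chloride: 0.791% w/v = 7.91 g/L → 7.91 × 0.341 L = 2.70 g
sodium bicarbonate: 2.42 g/L × 0.341 L = 0.83 g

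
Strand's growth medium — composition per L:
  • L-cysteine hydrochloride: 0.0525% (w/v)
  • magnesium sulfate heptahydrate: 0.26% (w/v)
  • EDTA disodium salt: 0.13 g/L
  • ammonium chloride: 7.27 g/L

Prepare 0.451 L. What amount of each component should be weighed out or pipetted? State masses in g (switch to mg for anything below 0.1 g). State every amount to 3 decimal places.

L-cysteine hydrochloride 0.237 g; magnesium sulfate heptahydrate 1.173 g; EDTA disodium salt 58.630 mg; ammonium chloride 3.279 g

Working volume: 0.451 L.
L-cysteine hydrochloride: 0.0525 g per 100 mL × 451 mL ÷ 100 = 0.237 g
magnesium sulfate heptahydrate: 0.26 g per 100 mL × 451 mL ÷ 100 = 1.173 g
EDTA disodium salt: 0.13 g/L × 0.451 L = 0.05863 g = 58.630 mg
ammonium chloride: 7.27 g/L × 0.451 L = 3.279 g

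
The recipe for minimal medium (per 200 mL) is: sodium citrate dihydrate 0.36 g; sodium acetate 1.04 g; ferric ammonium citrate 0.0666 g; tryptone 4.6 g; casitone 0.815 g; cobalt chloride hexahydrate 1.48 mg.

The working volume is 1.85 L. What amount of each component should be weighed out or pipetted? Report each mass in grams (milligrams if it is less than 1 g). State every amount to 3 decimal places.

Ratio of target to recipe volume: 1850 / 200 = 9.25.
sodium citrate dihydrate: 0.36 g × (1850 mL / 200 mL) = 3.330 g
sodium acetate: 1.04 g × (1850 mL / 200 mL) = 9.620 g
ferric ammonium citrate: 0.0666 g × (1850 mL / 200 mL) = 0.61605 g = 616.050 mg
tryptone: 4.6 g × (1850 mL / 200 mL) = 42.550 g
casitone: 0.815 g × (1850 mL / 200 mL) = 7.539 g
cobalt chloride hexahydrate: 1.48 mg × (1850 mL / 200 mL) = 13.690 mg

sodium citrate dihydrate 3.330 g; sodium acetate 9.620 g; ferric ammonium citrate 616.050 mg; tryptone 42.550 g; casitone 7.539 g; cobalt chloride hexahydrate 13.690 mg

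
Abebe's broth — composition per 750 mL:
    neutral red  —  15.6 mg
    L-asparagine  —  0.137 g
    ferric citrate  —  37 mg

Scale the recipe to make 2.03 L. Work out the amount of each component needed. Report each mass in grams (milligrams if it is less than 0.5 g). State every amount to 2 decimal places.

Ratio of target to recipe volume: 2030 / 750 = 2.70667.
neutral red: 15.6 mg × (2030 mL / 750 mL) = 42.22 mg
L-asparagine: 0.137 g × (2030 mL / 750 mL) = 0.370813 g = 370.81 mg
ferric citrate: 37 mg × (2030 mL / 750 mL) = 100.15 mg

neutral red 42.22 mg; L-asparagine 370.81 mg; ferric citrate 100.15 mg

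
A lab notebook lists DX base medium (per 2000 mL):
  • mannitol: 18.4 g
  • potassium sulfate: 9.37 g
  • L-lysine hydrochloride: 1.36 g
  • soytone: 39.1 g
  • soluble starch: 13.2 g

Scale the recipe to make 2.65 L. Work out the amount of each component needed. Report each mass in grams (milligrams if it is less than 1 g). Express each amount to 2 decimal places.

mannitol 24.38 g; potassium sulfate 12.42 g; L-lysine hydrochloride 1.80 g; soytone 51.81 g; soluble starch 17.49 g

Ratio of target to recipe volume: 2650 / 2000 = 1.325.
mannitol: 18.4 g × (2650 mL / 2000 mL) = 24.38 g
potassium sulfate: 9.37 g × (2650 mL / 2000 mL) = 12.42 g
L-lysine hydrochloride: 1.36 g × (2650 mL / 2000 mL) = 1.80 g
soytone: 39.1 g × (2650 mL / 2000 mL) = 51.81 g
soluble starch: 13.2 g × (2650 mL / 2000 mL) = 17.49 g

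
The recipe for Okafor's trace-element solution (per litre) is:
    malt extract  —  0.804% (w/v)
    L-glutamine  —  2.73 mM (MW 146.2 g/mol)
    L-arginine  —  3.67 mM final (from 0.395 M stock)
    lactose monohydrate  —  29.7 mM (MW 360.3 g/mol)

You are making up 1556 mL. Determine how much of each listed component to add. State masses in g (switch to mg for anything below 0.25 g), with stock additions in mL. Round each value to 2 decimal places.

Scale factor relative to 1 L: 1.556.
malt extract: 0.804 g per 100 mL × 1556 mL ÷ 100 = 12.51 g
L-glutamine: 2.73 mmol/L × 146.2 g/mol × 1.556 L ÷ 1000 = 0.62 g
L-arginine: C1V1 = C2V2 → 3.67 mM × 1556 mL ÷ 395 mM = 14.46 mL
lactose monohydrate: 29.7 mmol/L × 360.3 g/mol × 1.556 L ÷ 1000 = 16.65 g

malt extract 12.51 g; L-glutamine 0.62 g; L-arginine 14.46 mL; lactose monohydrate 16.65 g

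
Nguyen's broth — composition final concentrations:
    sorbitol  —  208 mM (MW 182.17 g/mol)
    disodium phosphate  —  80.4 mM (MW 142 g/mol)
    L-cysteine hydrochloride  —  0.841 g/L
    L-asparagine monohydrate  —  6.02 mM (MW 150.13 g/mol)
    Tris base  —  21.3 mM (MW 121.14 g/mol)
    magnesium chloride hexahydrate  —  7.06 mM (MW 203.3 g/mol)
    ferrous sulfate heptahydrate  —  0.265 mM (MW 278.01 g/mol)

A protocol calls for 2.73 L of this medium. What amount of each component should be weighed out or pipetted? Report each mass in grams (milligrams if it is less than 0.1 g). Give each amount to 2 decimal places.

sorbitol 103.44 g; disodium phosphate 31.17 g; L-cysteine hydrochloride 2.30 g; L-asparagine monohydrate 2.47 g; Tris base 7.04 g; magnesium chloride hexahydrate 3.92 g; ferrous sulfate heptahydrate 0.20 g

Working volume: 2.73 L.
sorbitol: 208 mmol/L × 182.17 g/mol × 2.73 L ÷ 1000 = 103.44 g
disodium phosphate: 80.4 mmol/L × 142 g/mol × 2.73 L ÷ 1000 = 31.17 g
L-cysteine hydrochloride: 0.841 g/L × 2.73 L = 2.30 g
L-asparagine monohydrate: 6.02 mmol/L × 150.13 g/mol × 2.73 L ÷ 1000 = 2.47 g
Tris base: 21.3 mmol/L × 121.14 g/mol × 2.73 L ÷ 1000 = 7.04 g
magnesium chloride hexahydrate: 7.06 mmol/L × 203.3 g/mol × 2.73 L ÷ 1000 = 3.92 g
ferrous sulfate heptahydrate: 0.265 mmol/L × 278.01 g/mol × 2.73 L ÷ 1000 = 0.20 g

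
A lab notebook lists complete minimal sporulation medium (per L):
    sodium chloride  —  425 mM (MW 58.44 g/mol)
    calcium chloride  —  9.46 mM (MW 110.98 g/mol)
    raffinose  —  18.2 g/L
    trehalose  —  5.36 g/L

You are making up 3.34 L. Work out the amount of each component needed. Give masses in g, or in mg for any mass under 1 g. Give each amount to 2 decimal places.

Working volume: 3.34 L.
sodium chloride: 425 mmol/L × 58.44 g/mol × 3.34 L ÷ 1000 = 82.96 g
calcium chloride: 9.46 mmol/L × 110.98 g/mol × 3.34 L ÷ 1000 = 3.51 g
raffinose: 18.2 g/L × 3.34 L = 60.79 g
trehalose: 5.36 g/L × 3.34 L = 17.90 g

sodium chloride 82.96 g; calcium chloride 3.51 g; raffinose 60.79 g; trehalose 17.90 g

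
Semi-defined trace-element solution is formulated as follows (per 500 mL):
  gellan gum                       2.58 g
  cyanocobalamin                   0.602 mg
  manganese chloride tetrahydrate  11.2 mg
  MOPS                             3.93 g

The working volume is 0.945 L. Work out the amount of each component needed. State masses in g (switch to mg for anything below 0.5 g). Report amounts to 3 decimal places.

Scale factor = 945 mL / 500 mL = 1.89.
gellan gum: 2.58 g × (945 mL / 500 mL) = 4.876 g
cyanocobalamin: 0.602 mg × (945 mL / 500 mL) = 1.138 mg
manganese chloride tetrahydrate: 11.2 mg × (945 mL / 500 mL) = 21.168 mg
MOPS: 3.93 g × (945 mL / 500 mL) = 7.428 g

gellan gum 4.876 g; cyanocobalamin 1.138 mg; manganese chloride tetrahydrate 21.168 mg; MOPS 7.428 g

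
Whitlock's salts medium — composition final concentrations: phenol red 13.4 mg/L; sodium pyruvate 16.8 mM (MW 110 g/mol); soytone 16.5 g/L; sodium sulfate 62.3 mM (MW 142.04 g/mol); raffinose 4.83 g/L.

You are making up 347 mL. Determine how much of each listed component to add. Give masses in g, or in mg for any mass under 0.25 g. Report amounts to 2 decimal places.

phenol red 4.65 mg; sodium pyruvate 0.64 g; soytone 5.73 g; sodium sulfate 3.07 g; raffinose 1.68 g

Target volume = 347 mL = 0.347 L.
phenol red: 13.4 mg/L × 0.347 L = 4.65 mg
sodium pyruvate: 16.8 mmol/L × 110 g/mol × 0.347 L ÷ 1000 = 0.64 g
soytone: 16.5 g/L × 0.347 L = 5.73 g
sodium sulfate: 62.3 mmol/L × 142.04 g/mol × 0.347 L ÷ 1000 = 3.07 g
raffinose: 4.83 g/L × 0.347 L = 1.68 g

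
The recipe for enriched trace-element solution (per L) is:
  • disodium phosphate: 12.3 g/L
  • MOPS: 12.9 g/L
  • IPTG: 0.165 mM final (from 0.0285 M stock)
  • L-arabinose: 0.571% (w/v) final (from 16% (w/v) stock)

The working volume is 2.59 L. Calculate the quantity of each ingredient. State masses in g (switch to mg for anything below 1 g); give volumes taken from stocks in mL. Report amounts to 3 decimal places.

disodium phosphate 31.857 g; MOPS 33.411 g; IPTG 14.995 mL; L-arabinose 92.431 mL

Scale factor relative to 1 L: 2.59.
disodium phosphate: 12.3 g/L × 2.59 L = 31.857 g
MOPS: 12.9 g/L × 2.59 L = 33.411 g
IPTG: dilute stock: 0.165 mM × 2590 mL ÷ 28.5 mM = 14.995 mL
L-arabinose: V = C2·V2/C1 = 0.571% ÷ 16% × 2590 mL = 92.431 mL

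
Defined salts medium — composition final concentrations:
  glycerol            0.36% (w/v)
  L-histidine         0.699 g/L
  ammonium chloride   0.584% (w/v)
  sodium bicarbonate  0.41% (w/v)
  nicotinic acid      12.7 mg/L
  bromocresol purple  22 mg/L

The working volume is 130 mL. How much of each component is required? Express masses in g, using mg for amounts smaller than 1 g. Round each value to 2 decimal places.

Working volume: 130 mL = 0.13 L.
glycerol: 0.36 g per 100 mL × 130 mL ÷ 100 = 0.468 g = 468.00 mg
L-histidine: 0.699 g/L × 0.13 L = 0.09087 g = 90.87 mg
ammonium chloride: 0.584% w/v = 5.84 g/L → 5.84 × 0.13 L = 0.7592 g = 759.20 mg
sodium bicarbonate: 0.41 g per 100 mL × 130 mL ÷ 100 = 0.533 g = 533.00 mg
nicotinic acid: 12.7 mg/L × 0.13 L = 1.65 mg
bromocresol purple: 22 mg/L × 0.13 L = 2.86 mg

glycerol 468.00 mg; L-histidine 90.87 mg; ammonium chloride 759.20 mg; sodium bicarbonate 533.00 mg; nicotinic acid 1.65 mg; bromocresol purple 2.86 mg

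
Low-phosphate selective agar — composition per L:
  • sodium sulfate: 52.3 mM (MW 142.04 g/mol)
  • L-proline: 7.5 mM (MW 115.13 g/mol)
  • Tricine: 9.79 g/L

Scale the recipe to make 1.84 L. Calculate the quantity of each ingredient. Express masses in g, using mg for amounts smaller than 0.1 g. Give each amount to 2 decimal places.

sodium sulfate 13.67 g; L-proline 1.59 g; Tricine 18.01 g

Working volume: 1.84 L.
sodium sulfate: 52.3 mmol/L × 142.04 g/mol × 1.84 L ÷ 1000 = 13.67 g
L-proline: 7.5 mmol/L × 115.13 g/mol × 1.84 L ÷ 1000 = 1.59 g
Tricine: 9.79 g/L × 1.84 L = 18.01 g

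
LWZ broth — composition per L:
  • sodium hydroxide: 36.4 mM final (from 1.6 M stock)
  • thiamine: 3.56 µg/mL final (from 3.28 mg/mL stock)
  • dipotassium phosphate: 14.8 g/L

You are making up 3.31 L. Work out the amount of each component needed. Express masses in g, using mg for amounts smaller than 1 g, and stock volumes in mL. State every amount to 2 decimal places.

sodium hydroxide 75.30 mL; thiamine 3.59 mL; dipotassium phosphate 48.99 g

Scale factor relative to 1 L: 3.31.
sodium hydroxide: dilute stock: 36.4 mM × 3310 mL ÷ 1600 mM = 75.30 mL
thiamine: dilute stock: 3.56 µg/mL × 3310 mL ÷ 3280 µg/mL = 3.59 mL
dipotassium phosphate: 14.8 g/L × 3.31 L = 48.99 g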